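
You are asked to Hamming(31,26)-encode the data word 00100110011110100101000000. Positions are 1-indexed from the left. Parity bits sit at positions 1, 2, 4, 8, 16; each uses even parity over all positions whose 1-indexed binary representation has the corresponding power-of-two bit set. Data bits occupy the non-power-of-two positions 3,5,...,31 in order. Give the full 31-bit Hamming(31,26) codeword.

Place data bits at non-power-of-two positions: b3=0, b5=0, b6=1, b7=0, b9=0, b10=1, b11=1, b12=0, b13=0, b14=1, b15=1, b17=1, b18=1, b19=0, b20=1, b21=0, b22=0, b23=1, b24=0, b25=1, b26=0, b27=0, b28=0, b29=0, b30=0, b31=0.
p1 = XOR of data positions {3,5,7,9,11,13,15,17,19,21,23,25,27,29,31} = 0⊕0⊕0⊕0⊕1⊕0⊕1⊕1⊕0⊕0⊕1⊕1⊕0⊕0⊕0 = 1
p2 = XOR of data positions {3,6,7,10,11,14,15,18,19,22,23,26,27,30,31} = 0⊕1⊕0⊕1⊕1⊕1⊕1⊕1⊕0⊕0⊕1⊕0⊕0⊕0⊕0 = 1
p4 = XOR of data positions {5,6,7,12,13,14,15,20,21,22,23,28,29,30,31} = 0⊕1⊕0⊕0⊕0⊕1⊕1⊕1⊕0⊕0⊕1⊕0⊕0⊕0⊕0 = 1
p8 = XOR of data positions {9,10,11,12,13,14,15,24,25,26,27,28,29,30,31} = 0⊕1⊕1⊕0⊕0⊕1⊕1⊕0⊕1⊕0⊕0⊕0⊕0⊕0⊕0 = 1
p16 = XOR of data positions {17,18,19,20,21,22,23,24,25,26,27,28,29,30,31} = 1⊕1⊕0⊕1⊕0⊕0⊕1⊕0⊕1⊕0⊕0⊕0⊕0⊕0⊕0 = 1
Codeword b1..b31 = 1101010101100111110100101000000

1101010101100111110100101000000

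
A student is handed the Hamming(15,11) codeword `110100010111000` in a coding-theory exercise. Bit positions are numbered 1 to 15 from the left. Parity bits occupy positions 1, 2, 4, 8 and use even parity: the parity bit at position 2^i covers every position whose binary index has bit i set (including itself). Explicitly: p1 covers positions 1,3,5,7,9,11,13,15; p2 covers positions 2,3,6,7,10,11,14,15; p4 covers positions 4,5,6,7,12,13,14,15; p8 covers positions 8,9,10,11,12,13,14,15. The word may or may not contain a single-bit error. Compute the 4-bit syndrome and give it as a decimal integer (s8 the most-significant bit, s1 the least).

2

s1: b1⊕b3⊕b5⊕b7⊕b9⊕b11⊕b13⊕b15 = 1⊕0⊕0⊕0⊕0⊕1⊕0⊕0 = 0
s2: b2⊕b3⊕b6⊕b7⊕b10⊕b11⊕b14⊕b15 = 1⊕0⊕0⊕0⊕1⊕1⊕0⊕0 = 1
s4: b4⊕b5⊕b6⊕b7⊕b12⊕b13⊕b14⊕b15 = 1⊕0⊕0⊕0⊕1⊕0⊕0⊕0 = 0
s8: b8⊕b9⊕b10⊕b11⊕b12⊕b13⊕b14⊕b15 = 1⊕0⊕1⊕1⊕1⊕0⊕0⊕0 = 0
Syndrome (s8...s1) = 0010 → position 2.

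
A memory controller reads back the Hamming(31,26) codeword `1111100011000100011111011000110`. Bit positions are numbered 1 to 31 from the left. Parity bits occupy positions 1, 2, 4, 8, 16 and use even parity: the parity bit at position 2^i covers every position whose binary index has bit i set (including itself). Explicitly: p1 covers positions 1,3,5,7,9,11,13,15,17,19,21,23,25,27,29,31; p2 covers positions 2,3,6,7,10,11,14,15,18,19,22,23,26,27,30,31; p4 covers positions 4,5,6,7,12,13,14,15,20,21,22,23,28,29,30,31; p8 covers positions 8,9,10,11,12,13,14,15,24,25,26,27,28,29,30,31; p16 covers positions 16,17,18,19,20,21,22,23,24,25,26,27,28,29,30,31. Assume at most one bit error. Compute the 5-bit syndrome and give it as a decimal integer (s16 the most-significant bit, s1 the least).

24

s1: b1⊕b3⊕b5⊕b7⊕b9⊕b11⊕b13⊕b15⊕b17⊕b19⊕b21⊕b23⊕b25⊕b27⊕b29⊕b31 = 1⊕1⊕1⊕0⊕1⊕0⊕0⊕0⊕0⊕1⊕1⊕0⊕1⊕0⊕1⊕0 = 0
s2: b2⊕b3⊕b6⊕b7⊕b10⊕b11⊕b14⊕b15⊕b18⊕b19⊕b22⊕b23⊕b26⊕b27⊕b30⊕b31 = 1⊕1⊕0⊕0⊕1⊕0⊕1⊕0⊕1⊕1⊕1⊕0⊕0⊕0⊕1⊕0 = 0
s4: b4⊕b5⊕b6⊕b7⊕b12⊕b13⊕b14⊕b15⊕b20⊕b21⊕b22⊕b23⊕b28⊕b29⊕b30⊕b31 = 1⊕1⊕0⊕0⊕0⊕0⊕1⊕0⊕1⊕1⊕1⊕0⊕0⊕1⊕1⊕0 = 0
s8: b8⊕b9⊕b10⊕b11⊕b12⊕b13⊕b14⊕b15⊕b24⊕b25⊕b26⊕b27⊕b28⊕b29⊕b30⊕b31 = 0⊕1⊕1⊕0⊕0⊕0⊕1⊕0⊕1⊕1⊕0⊕0⊕0⊕1⊕1⊕0 = 1
s16: b16⊕b17⊕b18⊕b19⊕b20⊕b21⊕b22⊕b23⊕b24⊕b25⊕b26⊕b27⊕b28⊕b29⊕b30⊕b31 = 0⊕0⊕1⊕1⊕1⊕1⊕1⊕0⊕1⊕1⊕0⊕0⊕0⊕1⊕1⊕0 = 1
Syndrome (s16...s1) = 11000 → position 24.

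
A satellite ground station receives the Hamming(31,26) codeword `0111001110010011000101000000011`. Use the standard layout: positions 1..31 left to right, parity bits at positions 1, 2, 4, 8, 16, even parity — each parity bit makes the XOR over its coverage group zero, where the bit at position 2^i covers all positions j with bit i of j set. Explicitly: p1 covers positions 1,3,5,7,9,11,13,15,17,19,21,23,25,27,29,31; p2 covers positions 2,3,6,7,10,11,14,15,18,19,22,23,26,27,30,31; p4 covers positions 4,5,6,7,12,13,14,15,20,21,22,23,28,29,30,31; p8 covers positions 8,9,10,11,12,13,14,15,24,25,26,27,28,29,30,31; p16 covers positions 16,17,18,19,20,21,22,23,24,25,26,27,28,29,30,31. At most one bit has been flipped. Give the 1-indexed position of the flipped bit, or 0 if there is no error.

19

s1: b1⊕b3⊕b5⊕b7⊕b9⊕b11⊕b13⊕b15⊕b17⊕b19⊕b21⊕b23⊕b25⊕b27⊕b29⊕b31 = 0⊕1⊕0⊕1⊕1⊕0⊕0⊕1⊕0⊕0⊕0⊕0⊕0⊕0⊕0⊕1 = 1
s2: b2⊕b3⊕b6⊕b7⊕b10⊕b11⊕b14⊕b15⊕b18⊕b19⊕b22⊕b23⊕b26⊕b27⊕b30⊕b31 = 1⊕1⊕0⊕1⊕0⊕0⊕0⊕1⊕0⊕0⊕1⊕0⊕0⊕0⊕1⊕1 = 1
s4: b4⊕b5⊕b6⊕b7⊕b12⊕b13⊕b14⊕b15⊕b20⊕b21⊕b22⊕b23⊕b28⊕b29⊕b30⊕b31 = 1⊕0⊕0⊕1⊕1⊕0⊕0⊕1⊕1⊕0⊕1⊕0⊕0⊕0⊕1⊕1 = 0
s8: b8⊕b9⊕b10⊕b11⊕b12⊕b13⊕b14⊕b15⊕b24⊕b25⊕b26⊕b27⊕b28⊕b29⊕b30⊕b31 = 1⊕1⊕0⊕0⊕1⊕0⊕0⊕1⊕0⊕0⊕0⊕0⊕0⊕0⊕1⊕1 = 0
s16: b16⊕b17⊕b18⊕b19⊕b20⊕b21⊕b22⊕b23⊕b24⊕b25⊕b26⊕b27⊕b28⊕b29⊕b30⊕b31 = 1⊕0⊕0⊕0⊕1⊕0⊕1⊕0⊕0⊕0⊕0⊕0⊕0⊕0⊕1⊕1 = 1
Syndrome (s16...s1) = 10011 → position 19.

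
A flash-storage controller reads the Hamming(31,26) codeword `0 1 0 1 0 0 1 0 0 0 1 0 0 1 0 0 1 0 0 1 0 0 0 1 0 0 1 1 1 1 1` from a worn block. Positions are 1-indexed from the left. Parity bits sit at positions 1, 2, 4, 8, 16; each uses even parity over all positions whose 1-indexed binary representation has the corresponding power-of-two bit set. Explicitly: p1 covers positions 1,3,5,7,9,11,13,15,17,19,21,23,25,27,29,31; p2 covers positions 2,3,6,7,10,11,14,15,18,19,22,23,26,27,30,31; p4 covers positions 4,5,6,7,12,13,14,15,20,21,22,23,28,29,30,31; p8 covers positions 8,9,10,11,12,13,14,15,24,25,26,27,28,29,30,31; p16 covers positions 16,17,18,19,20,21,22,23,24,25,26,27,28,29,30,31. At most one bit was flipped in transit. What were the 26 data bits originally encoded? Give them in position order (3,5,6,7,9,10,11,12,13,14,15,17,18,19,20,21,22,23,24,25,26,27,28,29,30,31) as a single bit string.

s1: b1⊕b3⊕b5⊕b7⊕b9⊕b11⊕b13⊕b15⊕b17⊕b19⊕b21⊕b23⊕b25⊕b27⊕b29⊕b31 = 0⊕0⊕0⊕1⊕0⊕1⊕0⊕0⊕1⊕0⊕0⊕0⊕0⊕1⊕1⊕1 = 0
s2: b2⊕b3⊕b6⊕b7⊕b10⊕b11⊕b14⊕b15⊕b18⊕b19⊕b22⊕b23⊕b26⊕b27⊕b30⊕b31 = 1⊕0⊕0⊕1⊕0⊕1⊕1⊕0⊕0⊕0⊕0⊕0⊕0⊕1⊕1⊕1 = 1
s4: b4⊕b5⊕b6⊕b7⊕b12⊕b13⊕b14⊕b15⊕b20⊕b21⊕b22⊕b23⊕b28⊕b29⊕b30⊕b31 = 1⊕0⊕0⊕1⊕0⊕0⊕1⊕0⊕1⊕0⊕0⊕0⊕1⊕1⊕1⊕1 = 0
s8: b8⊕b9⊕b10⊕b11⊕b12⊕b13⊕b14⊕b15⊕b24⊕b25⊕b26⊕b27⊕b28⊕b29⊕b30⊕b31 = 0⊕0⊕0⊕1⊕0⊕0⊕1⊕0⊕1⊕0⊕0⊕1⊕1⊕1⊕1⊕1 = 0
s16: b16⊕b17⊕b18⊕b19⊕b20⊕b21⊕b22⊕b23⊕b24⊕b25⊕b26⊕b27⊕b28⊕b29⊕b30⊕b31 = 0⊕1⊕0⊕0⊕1⊕0⊕0⊕0⊕1⊕0⊕0⊕1⊕1⊕1⊕1⊕1 = 0
Syndrome (s16...s1) = 00010 → position 2.
Flip bit 2: corrected codeword = 0001001000100100100100010011111
Data bits at positions 3,5,6,7,9,10,11,12,13,14,15,17,18,19,20,21,22,23,24,25,26,27,28,29,30,31: 00010010010100100010011111

00010010010100100010011111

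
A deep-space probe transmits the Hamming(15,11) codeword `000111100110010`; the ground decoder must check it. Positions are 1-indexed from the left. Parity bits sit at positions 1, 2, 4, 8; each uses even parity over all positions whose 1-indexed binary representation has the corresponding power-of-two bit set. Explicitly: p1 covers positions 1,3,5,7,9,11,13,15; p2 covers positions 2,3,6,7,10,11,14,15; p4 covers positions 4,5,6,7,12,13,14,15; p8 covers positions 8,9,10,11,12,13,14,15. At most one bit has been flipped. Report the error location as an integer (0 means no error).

s1: b1⊕b3⊕b5⊕b7⊕b9⊕b11⊕b13⊕b15 = 0⊕0⊕1⊕1⊕0⊕1⊕0⊕0 = 1
s2: b2⊕b3⊕b6⊕b7⊕b10⊕b11⊕b14⊕b15 = 0⊕0⊕1⊕1⊕1⊕1⊕1⊕0 = 1
s4: b4⊕b5⊕b6⊕b7⊕b12⊕b13⊕b14⊕b15 = 1⊕1⊕1⊕1⊕0⊕0⊕1⊕0 = 1
s8: b8⊕b9⊕b10⊕b11⊕b12⊕b13⊕b14⊕b15 = 0⊕0⊕1⊕1⊕0⊕0⊕1⊕0 = 1
Syndrome (s8...s1) = 1111 → position 15.

15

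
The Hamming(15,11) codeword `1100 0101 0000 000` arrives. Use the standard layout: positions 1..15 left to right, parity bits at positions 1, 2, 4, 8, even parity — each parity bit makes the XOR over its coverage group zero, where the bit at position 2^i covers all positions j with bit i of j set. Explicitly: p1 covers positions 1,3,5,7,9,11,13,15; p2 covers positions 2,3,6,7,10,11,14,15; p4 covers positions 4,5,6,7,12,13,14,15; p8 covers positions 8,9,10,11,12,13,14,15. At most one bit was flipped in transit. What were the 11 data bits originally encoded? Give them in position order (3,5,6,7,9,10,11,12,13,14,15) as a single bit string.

s1: b1⊕b3⊕b5⊕b7⊕b9⊕b11⊕b13⊕b15 = 1⊕0⊕0⊕0⊕0⊕0⊕0⊕0 = 1
s2: b2⊕b3⊕b6⊕b7⊕b10⊕b11⊕b14⊕b15 = 1⊕0⊕1⊕0⊕0⊕0⊕0⊕0 = 0
s4: b4⊕b5⊕b6⊕b7⊕b12⊕b13⊕b14⊕b15 = 0⊕0⊕1⊕0⊕0⊕0⊕0⊕0 = 1
s8: b8⊕b9⊕b10⊕b11⊕b12⊕b13⊕b14⊕b15 = 1⊕0⊕0⊕0⊕0⊕0⊕0⊕0 = 1
Syndrome (s8...s1) = 1101 → position 13.
Flip bit 13: corrected codeword = 110001010000100
Data bits at positions 3,5,6,7,9,10,11,12,13,14,15: 00100000100

00100000100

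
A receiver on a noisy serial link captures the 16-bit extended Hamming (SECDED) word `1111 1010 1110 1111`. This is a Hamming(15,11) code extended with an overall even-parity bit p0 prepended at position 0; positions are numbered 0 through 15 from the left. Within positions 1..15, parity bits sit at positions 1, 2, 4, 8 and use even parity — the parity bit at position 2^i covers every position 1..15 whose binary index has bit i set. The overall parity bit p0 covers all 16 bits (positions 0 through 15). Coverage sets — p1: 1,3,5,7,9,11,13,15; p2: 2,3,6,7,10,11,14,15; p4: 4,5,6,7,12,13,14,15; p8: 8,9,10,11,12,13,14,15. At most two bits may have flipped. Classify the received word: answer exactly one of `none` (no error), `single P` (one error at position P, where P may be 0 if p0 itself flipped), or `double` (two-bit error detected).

single 9

s1: b1⊕b3⊕b5⊕b7⊕b9⊕b11⊕b13⊕b15 = 1⊕1⊕0⊕0⊕1⊕0⊕1⊕1 = 1
s2: b2⊕b3⊕b6⊕b7⊕b10⊕b11⊕b14⊕b15 = 1⊕1⊕1⊕0⊕1⊕0⊕1⊕1 = 0
s4: b4⊕b5⊕b6⊕b7⊕b12⊕b13⊕b14⊕b15 = 1⊕0⊕1⊕0⊕1⊕1⊕1⊕1 = 0
s8: b8⊕b9⊕b10⊕b11⊕b12⊕b13⊕b14⊕b15 = 1⊕1⊕1⊕0⊕1⊕1⊕1⊕1 = 1
Syndrome (s8...s1) = 1001 → position 9.
Overall parity (XOR of all 16 bits, including p0): 1⊕1⊕1⊕1⊕1⊕0⊕1⊕0⊕1⊕1⊕1⊕0⊕1⊕1⊕1⊕1 = 1
Overall=1, syndrome position=9 → single-bit error at position 9.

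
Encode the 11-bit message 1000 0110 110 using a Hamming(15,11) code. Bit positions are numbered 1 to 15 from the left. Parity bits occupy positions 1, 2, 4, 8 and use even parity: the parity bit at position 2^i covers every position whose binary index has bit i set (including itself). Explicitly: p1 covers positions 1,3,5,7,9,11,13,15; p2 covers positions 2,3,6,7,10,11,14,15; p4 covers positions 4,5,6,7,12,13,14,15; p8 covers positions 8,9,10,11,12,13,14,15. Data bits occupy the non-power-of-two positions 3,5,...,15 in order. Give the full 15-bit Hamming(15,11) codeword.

Place data bits at non-power-of-two positions: b3=1, b5=0, b6=0, b7=0, b9=0, b10=1, b11=1, b12=0, b13=1, b14=1, b15=0.
p1 = XOR of data positions {3,5,7,9,11,13,15} = 1⊕0⊕0⊕0⊕1⊕1⊕0 = 1
p2 = XOR of data positions {3,6,7,10,11,14,15} = 1⊕0⊕0⊕1⊕1⊕1⊕0 = 0
p4 = XOR of data positions {5,6,7,12,13,14,15} = 0⊕0⊕0⊕0⊕1⊕1⊕0 = 0
p8 = XOR of data positions {9,10,11,12,13,14,15} = 0⊕1⊕1⊕0⊕1⊕1⊕0 = 0
Codeword b1..b15 = 101000000110110

101000000110110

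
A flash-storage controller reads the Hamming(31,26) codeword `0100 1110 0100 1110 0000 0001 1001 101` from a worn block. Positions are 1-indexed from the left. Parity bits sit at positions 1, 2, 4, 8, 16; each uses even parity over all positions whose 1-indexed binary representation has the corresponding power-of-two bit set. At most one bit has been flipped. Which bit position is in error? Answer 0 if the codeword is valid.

31

s1: b1⊕b3⊕b5⊕b7⊕b9⊕b11⊕b13⊕b15⊕b17⊕b19⊕b21⊕b23⊕b25⊕b27⊕b29⊕b31 = 0⊕0⊕1⊕1⊕0⊕0⊕1⊕1⊕0⊕0⊕0⊕0⊕1⊕0⊕1⊕1 = 1
s2: b2⊕b3⊕b6⊕b7⊕b10⊕b11⊕b14⊕b15⊕b18⊕b19⊕b22⊕b23⊕b26⊕b27⊕b30⊕b31 = 1⊕0⊕1⊕1⊕1⊕0⊕1⊕1⊕0⊕0⊕0⊕0⊕0⊕0⊕0⊕1 = 1
s4: b4⊕b5⊕b6⊕b7⊕b12⊕b13⊕b14⊕b15⊕b20⊕b21⊕b22⊕b23⊕b28⊕b29⊕b30⊕b31 = 0⊕1⊕1⊕1⊕0⊕1⊕1⊕1⊕0⊕0⊕0⊕0⊕1⊕1⊕0⊕1 = 1
s8: b8⊕b9⊕b10⊕b11⊕b12⊕b13⊕b14⊕b15⊕b24⊕b25⊕b26⊕b27⊕b28⊕b29⊕b30⊕b31 = 0⊕0⊕1⊕0⊕0⊕1⊕1⊕1⊕1⊕1⊕0⊕0⊕1⊕1⊕0⊕1 = 1
s16: b16⊕b17⊕b18⊕b19⊕b20⊕b21⊕b22⊕b23⊕b24⊕b25⊕b26⊕b27⊕b28⊕b29⊕b30⊕b31 = 0⊕0⊕0⊕0⊕0⊕0⊕0⊕0⊕1⊕1⊕0⊕0⊕1⊕1⊕0⊕1 = 1
Syndrome (s16...s1) = 11111 → position 31.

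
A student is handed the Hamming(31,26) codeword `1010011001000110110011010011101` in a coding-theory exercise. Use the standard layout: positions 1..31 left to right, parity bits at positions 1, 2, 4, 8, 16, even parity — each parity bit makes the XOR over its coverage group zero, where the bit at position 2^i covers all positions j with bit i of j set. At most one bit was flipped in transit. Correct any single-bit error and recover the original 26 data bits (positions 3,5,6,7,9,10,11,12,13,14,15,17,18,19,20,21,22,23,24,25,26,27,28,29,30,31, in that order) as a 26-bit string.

10110100011110001010011101

s1: b1⊕b3⊕b5⊕b7⊕b9⊕b11⊕b13⊕b15⊕b17⊕b19⊕b21⊕b23⊕b25⊕b27⊕b29⊕b31 = 1⊕1⊕0⊕1⊕0⊕0⊕0⊕1⊕1⊕0⊕1⊕0⊕0⊕1⊕1⊕1 = 1
s2: b2⊕b3⊕b6⊕b7⊕b10⊕b11⊕b14⊕b15⊕b18⊕b19⊕b22⊕b23⊕b26⊕b27⊕b30⊕b31 = 0⊕1⊕1⊕1⊕1⊕0⊕1⊕1⊕1⊕0⊕1⊕0⊕0⊕1⊕0⊕1 = 0
s4: b4⊕b5⊕b6⊕b7⊕b12⊕b13⊕b14⊕b15⊕b20⊕b21⊕b22⊕b23⊕b28⊕b29⊕b30⊕b31 = 0⊕0⊕1⊕1⊕0⊕0⊕1⊕1⊕0⊕1⊕1⊕0⊕1⊕1⊕0⊕1 = 1
s8: b8⊕b9⊕b10⊕b11⊕b12⊕b13⊕b14⊕b15⊕b24⊕b25⊕b26⊕b27⊕b28⊕b29⊕b30⊕b31 = 0⊕0⊕1⊕0⊕0⊕0⊕1⊕1⊕1⊕0⊕0⊕1⊕1⊕1⊕0⊕1 = 0
s16: b16⊕b17⊕b18⊕b19⊕b20⊕b21⊕b22⊕b23⊕b24⊕b25⊕b26⊕b27⊕b28⊕b29⊕b30⊕b31 = 0⊕1⊕1⊕0⊕0⊕1⊕1⊕0⊕1⊕0⊕0⊕1⊕1⊕1⊕0⊕1 = 1
Syndrome (s16...s1) = 10101 → position 21.
Flip bit 21: corrected codeword = 1010011001000110110001010011101
Data bits at positions 3,5,6,7,9,10,11,12,13,14,15,17,18,19,20,21,22,23,24,25,26,27,28,29,30,31: 10110100011110001010011101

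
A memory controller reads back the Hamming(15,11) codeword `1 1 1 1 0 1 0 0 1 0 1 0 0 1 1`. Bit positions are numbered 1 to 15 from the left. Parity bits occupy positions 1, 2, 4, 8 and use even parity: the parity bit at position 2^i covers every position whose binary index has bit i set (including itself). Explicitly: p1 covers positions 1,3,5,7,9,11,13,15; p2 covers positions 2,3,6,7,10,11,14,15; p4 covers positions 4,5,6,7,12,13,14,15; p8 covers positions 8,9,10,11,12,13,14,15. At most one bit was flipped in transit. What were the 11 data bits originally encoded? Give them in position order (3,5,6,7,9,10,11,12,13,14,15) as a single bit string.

10101010011

s1: b1⊕b3⊕b5⊕b7⊕b9⊕b11⊕b13⊕b15 = 1⊕1⊕0⊕0⊕1⊕1⊕0⊕1 = 1
s2: b2⊕b3⊕b6⊕b7⊕b10⊕b11⊕b14⊕b15 = 1⊕1⊕1⊕0⊕0⊕1⊕1⊕1 = 0
s4: b4⊕b5⊕b6⊕b7⊕b12⊕b13⊕b14⊕b15 = 1⊕0⊕1⊕0⊕0⊕0⊕1⊕1 = 0
s8: b8⊕b9⊕b10⊕b11⊕b12⊕b13⊕b14⊕b15 = 0⊕1⊕0⊕1⊕0⊕0⊕1⊕1 = 0
Syndrome (s8...s1) = 0001 → position 1.
Flip bit 1: corrected codeword = 011101001010011
Data bits at positions 3,5,6,7,9,10,11,12,13,14,15: 10101010011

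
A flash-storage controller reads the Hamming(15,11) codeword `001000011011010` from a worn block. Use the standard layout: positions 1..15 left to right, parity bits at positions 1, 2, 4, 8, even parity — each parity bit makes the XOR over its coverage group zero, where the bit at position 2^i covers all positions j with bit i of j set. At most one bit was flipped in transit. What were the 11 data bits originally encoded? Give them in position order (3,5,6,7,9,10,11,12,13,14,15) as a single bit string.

10001001010

s1: b1⊕b3⊕b5⊕b7⊕b9⊕b11⊕b13⊕b15 = 0⊕1⊕0⊕0⊕1⊕1⊕0⊕0 = 1
s2: b2⊕b3⊕b6⊕b7⊕b10⊕b11⊕b14⊕b15 = 0⊕1⊕0⊕0⊕0⊕1⊕1⊕0 = 1
s4: b4⊕b5⊕b6⊕b7⊕b12⊕b13⊕b14⊕b15 = 0⊕0⊕0⊕0⊕1⊕0⊕1⊕0 = 0
s8: b8⊕b9⊕b10⊕b11⊕b12⊕b13⊕b14⊕b15 = 1⊕1⊕0⊕1⊕1⊕0⊕1⊕0 = 1
Syndrome (s8...s1) = 1011 → position 11.
Flip bit 11: corrected codeword = 001000011001010
Data bits at positions 3,5,6,7,9,10,11,12,13,14,15: 10001001010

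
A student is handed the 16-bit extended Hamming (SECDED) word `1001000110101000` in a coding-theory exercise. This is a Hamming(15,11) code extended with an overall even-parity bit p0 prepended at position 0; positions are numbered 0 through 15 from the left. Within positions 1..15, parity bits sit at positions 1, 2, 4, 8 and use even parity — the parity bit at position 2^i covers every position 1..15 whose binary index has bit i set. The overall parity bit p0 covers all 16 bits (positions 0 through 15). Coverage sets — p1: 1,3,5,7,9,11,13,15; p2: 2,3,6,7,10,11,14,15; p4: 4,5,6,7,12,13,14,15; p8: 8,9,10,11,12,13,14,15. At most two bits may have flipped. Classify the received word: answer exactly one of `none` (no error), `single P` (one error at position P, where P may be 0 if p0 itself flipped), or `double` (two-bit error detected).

s1: b1⊕b3⊕b5⊕b7⊕b9⊕b11⊕b13⊕b15 = 0⊕1⊕0⊕1⊕0⊕0⊕0⊕0 = 0
s2: b2⊕b3⊕b6⊕b7⊕b10⊕b11⊕b14⊕b15 = 0⊕1⊕0⊕1⊕1⊕0⊕0⊕0 = 1
s4: b4⊕b5⊕b6⊕b7⊕b12⊕b13⊕b14⊕b15 = 0⊕0⊕0⊕1⊕1⊕0⊕0⊕0 = 0
s8: b8⊕b9⊕b10⊕b11⊕b12⊕b13⊕b14⊕b15 = 1⊕0⊕1⊕0⊕1⊕0⊕0⊕0 = 1
Syndrome (s8...s1) = 1010 → position 10.
Overall parity (XOR of all 16 bits, including p0): 1⊕0⊕0⊕1⊕0⊕0⊕0⊕1⊕1⊕0⊕1⊕0⊕1⊕0⊕0⊕0 = 0
Overall=0, syndrome position=10 → double-bit error detected (uncorrectable).

double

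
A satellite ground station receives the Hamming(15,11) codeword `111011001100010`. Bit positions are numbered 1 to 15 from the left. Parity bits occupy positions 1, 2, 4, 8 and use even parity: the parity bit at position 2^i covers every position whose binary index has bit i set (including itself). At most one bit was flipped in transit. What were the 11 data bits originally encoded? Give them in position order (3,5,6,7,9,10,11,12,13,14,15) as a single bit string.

11101100000

s1: b1⊕b3⊕b5⊕b7⊕b9⊕b11⊕b13⊕b15 = 1⊕1⊕1⊕0⊕1⊕0⊕0⊕0 = 0
s2: b2⊕b3⊕b6⊕b7⊕b10⊕b11⊕b14⊕b15 = 1⊕1⊕1⊕0⊕1⊕0⊕1⊕0 = 1
s4: b4⊕b5⊕b6⊕b7⊕b12⊕b13⊕b14⊕b15 = 0⊕1⊕1⊕0⊕0⊕0⊕1⊕0 = 1
s8: b8⊕b9⊕b10⊕b11⊕b12⊕b13⊕b14⊕b15 = 0⊕1⊕1⊕0⊕0⊕0⊕1⊕0 = 1
Syndrome (s8...s1) = 1110 → position 14.
Flip bit 14: corrected codeword = 111011001100000
Data bits at positions 3,5,6,7,9,10,11,12,13,14,15: 11101100000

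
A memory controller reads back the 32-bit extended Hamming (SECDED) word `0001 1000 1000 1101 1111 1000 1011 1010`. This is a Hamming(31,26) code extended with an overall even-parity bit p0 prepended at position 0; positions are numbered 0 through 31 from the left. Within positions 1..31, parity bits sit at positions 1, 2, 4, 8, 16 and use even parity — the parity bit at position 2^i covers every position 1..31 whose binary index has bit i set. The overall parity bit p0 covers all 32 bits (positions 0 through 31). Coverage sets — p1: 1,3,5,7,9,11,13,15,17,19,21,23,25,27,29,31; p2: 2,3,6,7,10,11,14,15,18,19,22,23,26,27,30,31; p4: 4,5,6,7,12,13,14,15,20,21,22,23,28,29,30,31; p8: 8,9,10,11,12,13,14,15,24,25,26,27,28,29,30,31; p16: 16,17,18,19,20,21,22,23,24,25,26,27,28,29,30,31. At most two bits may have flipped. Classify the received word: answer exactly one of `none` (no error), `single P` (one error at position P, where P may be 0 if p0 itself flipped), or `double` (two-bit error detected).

double

s1: b1⊕b3⊕b5⊕b7⊕b9⊕b11⊕b13⊕b15⊕b17⊕b19⊕b21⊕b23⊕b25⊕b27⊕b29⊕b31 = 0⊕1⊕0⊕0⊕0⊕0⊕1⊕1⊕1⊕1⊕0⊕0⊕0⊕1⊕0⊕0 = 0
s2: b2⊕b3⊕b6⊕b7⊕b10⊕b11⊕b14⊕b15⊕b18⊕b19⊕b22⊕b23⊕b26⊕b27⊕b30⊕b31 = 0⊕1⊕0⊕0⊕0⊕0⊕0⊕1⊕1⊕1⊕0⊕0⊕1⊕1⊕1⊕0 = 1
s4: b4⊕b5⊕b6⊕b7⊕b12⊕b13⊕b14⊕b15⊕b20⊕b21⊕b22⊕b23⊕b28⊕b29⊕b30⊕b31 = 1⊕0⊕0⊕0⊕1⊕1⊕0⊕1⊕1⊕0⊕0⊕0⊕1⊕0⊕1⊕0 = 1
s8: b8⊕b9⊕b10⊕b11⊕b12⊕b13⊕b14⊕b15⊕b24⊕b25⊕b26⊕b27⊕b28⊕b29⊕b30⊕b31 = 1⊕0⊕0⊕0⊕1⊕1⊕0⊕1⊕1⊕0⊕1⊕1⊕1⊕0⊕1⊕0 = 1
s16: b16⊕b17⊕b18⊕b19⊕b20⊕b21⊕b22⊕b23⊕b24⊕b25⊕b26⊕b27⊕b28⊕b29⊕b30⊕b31 = 1⊕1⊕1⊕1⊕1⊕0⊕0⊕0⊕1⊕0⊕1⊕1⊕1⊕0⊕1⊕0 = 0
Syndrome (s16...s1) = 01110 → position 14.
Overall parity (XOR of all 32 bits, including p0): 0⊕0⊕0⊕1⊕1⊕0⊕0⊕0⊕1⊕0⊕0⊕0⊕1⊕1⊕0⊕1⊕1⊕1⊕1⊕1⊕1⊕0⊕0⊕0⊕1⊕0⊕1⊕1⊕1⊕0⊕1⊕0 = 0
Overall=0, syndrome position=14 → double-bit error detected (uncorrectable).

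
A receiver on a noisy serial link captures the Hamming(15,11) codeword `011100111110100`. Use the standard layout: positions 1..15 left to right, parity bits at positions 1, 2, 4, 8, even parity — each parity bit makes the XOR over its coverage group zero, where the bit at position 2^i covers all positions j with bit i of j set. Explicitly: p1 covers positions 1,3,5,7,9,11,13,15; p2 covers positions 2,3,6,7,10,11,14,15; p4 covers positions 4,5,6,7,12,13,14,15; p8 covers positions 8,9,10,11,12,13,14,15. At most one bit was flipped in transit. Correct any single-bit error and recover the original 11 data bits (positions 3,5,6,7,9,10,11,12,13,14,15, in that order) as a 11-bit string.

10011110101

s1: b1⊕b3⊕b5⊕b7⊕b9⊕b11⊕b13⊕b15 = 0⊕1⊕0⊕1⊕1⊕1⊕1⊕0 = 1
s2: b2⊕b3⊕b6⊕b7⊕b10⊕b11⊕b14⊕b15 = 1⊕1⊕0⊕1⊕1⊕1⊕0⊕0 = 1
s4: b4⊕b5⊕b6⊕b7⊕b12⊕b13⊕b14⊕b15 = 1⊕0⊕0⊕1⊕0⊕1⊕0⊕0 = 1
s8: b8⊕b9⊕b10⊕b11⊕b12⊕b13⊕b14⊕b15 = 1⊕1⊕1⊕1⊕0⊕1⊕0⊕0 = 1
Syndrome (s8...s1) = 1111 → position 15.
Flip bit 15: corrected codeword = 011100111110101
Data bits at positions 3,5,6,7,9,10,11,12,13,14,15: 10011110101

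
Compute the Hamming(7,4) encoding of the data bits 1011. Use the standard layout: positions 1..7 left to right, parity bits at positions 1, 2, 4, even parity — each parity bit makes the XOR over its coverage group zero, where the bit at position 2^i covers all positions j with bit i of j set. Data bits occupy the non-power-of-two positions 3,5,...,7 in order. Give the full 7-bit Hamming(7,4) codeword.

Place data bits at non-power-of-two positions: b3=1, b5=0, b6=1, b7=1.
p1 = XOR of data positions {3,5,7} = 1⊕0⊕1 = 0
p2 = XOR of data positions {3,6,7} = 1⊕1⊕1 = 1
p4 = XOR of data positions {5,6,7} = 0⊕1⊕1 = 0
Codeword b1..b7 = 0110011

0110011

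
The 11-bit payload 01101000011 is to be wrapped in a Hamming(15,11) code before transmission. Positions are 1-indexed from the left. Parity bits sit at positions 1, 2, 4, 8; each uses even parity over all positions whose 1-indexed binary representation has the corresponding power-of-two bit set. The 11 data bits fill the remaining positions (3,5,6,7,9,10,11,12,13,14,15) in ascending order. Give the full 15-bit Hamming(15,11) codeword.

110011011000011

Place data bits at non-power-of-two positions: b3=0, b5=1, b6=1, b7=0, b9=1, b10=0, b11=0, b12=0, b13=0, b14=1, b15=1.
p1 = XOR of data positions {3,5,7,9,11,13,15} = 0⊕1⊕0⊕1⊕0⊕0⊕1 = 1
p2 = XOR of data positions {3,6,7,10,11,14,15} = 0⊕1⊕0⊕0⊕0⊕1⊕1 = 1
p4 = XOR of data positions {5,6,7,12,13,14,15} = 1⊕1⊕0⊕0⊕0⊕1⊕1 = 0
p8 = XOR of data positions {9,10,11,12,13,14,15} = 1⊕0⊕0⊕0⊕0⊕1⊕1 = 1
Codeword b1..b15 = 110011011000011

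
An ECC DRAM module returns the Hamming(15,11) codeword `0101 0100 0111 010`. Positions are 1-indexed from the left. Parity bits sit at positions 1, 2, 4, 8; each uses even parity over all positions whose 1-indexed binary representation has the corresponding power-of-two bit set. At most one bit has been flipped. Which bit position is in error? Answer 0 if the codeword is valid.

s1: b1⊕b3⊕b5⊕b7⊕b9⊕b11⊕b13⊕b15 = 0⊕0⊕0⊕0⊕0⊕1⊕0⊕0 = 1
s2: b2⊕b3⊕b6⊕b7⊕b10⊕b11⊕b14⊕b15 = 1⊕0⊕1⊕0⊕1⊕1⊕1⊕0 = 1
s4: b4⊕b5⊕b6⊕b7⊕b12⊕b13⊕b14⊕b15 = 1⊕0⊕1⊕0⊕1⊕0⊕1⊕0 = 0
s8: b8⊕b9⊕b10⊕b11⊕b12⊕b13⊕b14⊕b15 = 0⊕0⊕1⊕1⊕1⊕0⊕1⊕0 = 0
Syndrome (s8...s1) = 0011 → position 3.

3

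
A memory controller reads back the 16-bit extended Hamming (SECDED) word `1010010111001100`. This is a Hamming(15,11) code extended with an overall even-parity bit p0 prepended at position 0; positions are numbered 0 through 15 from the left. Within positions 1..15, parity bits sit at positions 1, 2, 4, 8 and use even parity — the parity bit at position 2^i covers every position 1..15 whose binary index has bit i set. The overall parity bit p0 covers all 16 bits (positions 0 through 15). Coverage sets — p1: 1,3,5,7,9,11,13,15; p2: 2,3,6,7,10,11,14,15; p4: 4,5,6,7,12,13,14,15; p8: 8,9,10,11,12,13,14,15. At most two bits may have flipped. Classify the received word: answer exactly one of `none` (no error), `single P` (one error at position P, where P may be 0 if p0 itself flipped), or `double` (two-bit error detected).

none

s1: b1⊕b3⊕b5⊕b7⊕b9⊕b11⊕b13⊕b15 = 0⊕0⊕1⊕1⊕1⊕0⊕1⊕0 = 0
s2: b2⊕b3⊕b6⊕b7⊕b10⊕b11⊕b14⊕b15 = 1⊕0⊕0⊕1⊕0⊕0⊕0⊕0 = 0
s4: b4⊕b5⊕b6⊕b7⊕b12⊕b13⊕b14⊕b15 = 0⊕1⊕0⊕1⊕1⊕1⊕0⊕0 = 0
s8: b8⊕b9⊕b10⊕b11⊕b12⊕b13⊕b14⊕b15 = 1⊕1⊕0⊕0⊕1⊕1⊕0⊕0 = 0
Syndrome (s8...s1) = 0000 → position 0 (no error).
Overall parity (XOR of all 16 bits, including p0): 1⊕0⊕1⊕0⊕0⊕1⊕0⊕1⊕1⊕1⊕0⊕0⊕1⊕1⊕0⊕0 = 0
Overall=0, syndrome position=0 → no error.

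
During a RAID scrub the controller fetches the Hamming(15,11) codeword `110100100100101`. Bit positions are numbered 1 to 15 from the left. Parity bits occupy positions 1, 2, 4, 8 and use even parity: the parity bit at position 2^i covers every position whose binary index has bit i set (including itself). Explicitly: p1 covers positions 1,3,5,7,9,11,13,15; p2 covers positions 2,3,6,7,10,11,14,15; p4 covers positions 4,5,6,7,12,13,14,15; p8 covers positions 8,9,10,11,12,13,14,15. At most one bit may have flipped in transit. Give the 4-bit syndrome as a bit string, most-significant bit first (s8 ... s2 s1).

s1: b1⊕b3⊕b5⊕b7⊕b9⊕b11⊕b13⊕b15 = 1⊕0⊕0⊕1⊕0⊕0⊕1⊕1 = 0
s2: b2⊕b3⊕b6⊕b7⊕b10⊕b11⊕b14⊕b15 = 1⊕0⊕0⊕1⊕1⊕0⊕0⊕1 = 0
s4: b4⊕b5⊕b6⊕b7⊕b12⊕b13⊕b14⊕b15 = 1⊕0⊕0⊕1⊕0⊕1⊕0⊕1 = 0
s8: b8⊕b9⊕b10⊕b11⊕b12⊕b13⊕b14⊕b15 = 0⊕0⊕1⊕0⊕0⊕1⊕0⊕1 = 1
Syndrome (s8...s1) = 1000 → position 8.

1000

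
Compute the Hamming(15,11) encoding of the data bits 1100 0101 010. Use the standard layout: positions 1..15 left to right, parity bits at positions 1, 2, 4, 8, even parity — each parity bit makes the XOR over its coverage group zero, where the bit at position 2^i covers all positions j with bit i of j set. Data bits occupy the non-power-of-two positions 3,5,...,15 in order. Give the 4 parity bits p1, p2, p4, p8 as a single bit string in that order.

0111

Place data bits at non-power-of-two positions: b3=1, b5=1, b6=0, b7=0, b9=0, b10=1, b11=0, b12=1, b13=0, b14=1, b15=0.
p1 = XOR of data positions {3,5,7,9,11,13,15} = 1⊕1⊕0⊕0⊕0⊕0⊕0 = 0
p2 = XOR of data positions {3,6,7,10,11,14,15} = 1⊕0⊕0⊕1⊕0⊕1⊕0 = 1
p4 = XOR of data positions {5,6,7,12,13,14,15} = 1⊕0⊕0⊕1⊕0⊕1⊕0 = 1
p8 = XOR of data positions {9,10,11,12,13,14,15} = 0⊕1⊕0⊕1⊕0⊕1⊕0 = 1
Parity bits p1,p2,p4,p8 = 0111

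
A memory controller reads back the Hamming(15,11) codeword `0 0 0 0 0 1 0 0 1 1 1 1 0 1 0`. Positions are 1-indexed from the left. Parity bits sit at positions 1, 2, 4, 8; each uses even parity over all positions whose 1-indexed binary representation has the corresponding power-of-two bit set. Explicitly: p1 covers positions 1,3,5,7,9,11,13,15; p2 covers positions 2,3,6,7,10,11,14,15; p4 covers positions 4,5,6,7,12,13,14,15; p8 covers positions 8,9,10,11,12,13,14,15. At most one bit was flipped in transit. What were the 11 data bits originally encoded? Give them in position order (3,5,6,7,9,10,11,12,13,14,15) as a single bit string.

00101110010

s1: b1⊕b3⊕b5⊕b7⊕b9⊕b11⊕b13⊕b15 = 0⊕0⊕0⊕0⊕1⊕1⊕0⊕0 = 0
s2: b2⊕b3⊕b6⊕b7⊕b10⊕b11⊕b14⊕b15 = 0⊕0⊕1⊕0⊕1⊕1⊕1⊕0 = 0
s4: b4⊕b5⊕b6⊕b7⊕b12⊕b13⊕b14⊕b15 = 0⊕0⊕1⊕0⊕1⊕0⊕1⊕0 = 1
s8: b8⊕b9⊕b10⊕b11⊕b12⊕b13⊕b14⊕b15 = 0⊕1⊕1⊕1⊕1⊕0⊕1⊕0 = 1
Syndrome (s8...s1) = 1100 → position 12.
Flip bit 12: corrected codeword = 000001001110010
Data bits at positions 3,5,6,7,9,10,11,12,13,14,15: 00101110010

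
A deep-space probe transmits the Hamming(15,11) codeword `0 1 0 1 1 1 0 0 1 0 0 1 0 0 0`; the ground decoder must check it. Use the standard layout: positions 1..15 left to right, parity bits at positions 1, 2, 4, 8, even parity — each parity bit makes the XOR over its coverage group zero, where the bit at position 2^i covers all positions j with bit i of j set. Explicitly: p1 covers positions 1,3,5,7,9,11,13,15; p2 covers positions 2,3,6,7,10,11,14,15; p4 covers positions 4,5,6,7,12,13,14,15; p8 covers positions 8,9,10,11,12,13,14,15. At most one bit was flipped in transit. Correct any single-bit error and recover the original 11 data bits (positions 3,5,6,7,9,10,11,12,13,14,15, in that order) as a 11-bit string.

01101001000

s1: b1⊕b3⊕b5⊕b7⊕b9⊕b11⊕b13⊕b15 = 0⊕0⊕1⊕0⊕1⊕0⊕0⊕0 = 0
s2: b2⊕b3⊕b6⊕b7⊕b10⊕b11⊕b14⊕b15 = 1⊕0⊕1⊕0⊕0⊕0⊕0⊕0 = 0
s4: b4⊕b5⊕b6⊕b7⊕b12⊕b13⊕b14⊕b15 = 1⊕1⊕1⊕0⊕1⊕0⊕0⊕0 = 0
s8: b8⊕b9⊕b10⊕b11⊕b12⊕b13⊕b14⊕b15 = 0⊕1⊕0⊕0⊕1⊕0⊕0⊕0 = 0
Syndrome (s8...s1) = 0000 → position 0 (no error).
No correction needed.
Data bits at positions 3,5,6,7,9,10,11,12,13,14,15: 01101001000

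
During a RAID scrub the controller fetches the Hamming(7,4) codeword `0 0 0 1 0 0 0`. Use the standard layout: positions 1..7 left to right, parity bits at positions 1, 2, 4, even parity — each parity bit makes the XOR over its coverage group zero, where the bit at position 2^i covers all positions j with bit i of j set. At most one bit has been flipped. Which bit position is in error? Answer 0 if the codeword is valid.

s1: b1⊕b3⊕b5⊕b7 = 0⊕0⊕0⊕0 = 0
s2: b2⊕b3⊕b6⊕b7 = 0⊕0⊕0⊕0 = 0
s4: b4⊕b5⊕b6⊕b7 = 1⊕0⊕0⊕0 = 1
Syndrome (s4...s1) = 100 → position 4.

4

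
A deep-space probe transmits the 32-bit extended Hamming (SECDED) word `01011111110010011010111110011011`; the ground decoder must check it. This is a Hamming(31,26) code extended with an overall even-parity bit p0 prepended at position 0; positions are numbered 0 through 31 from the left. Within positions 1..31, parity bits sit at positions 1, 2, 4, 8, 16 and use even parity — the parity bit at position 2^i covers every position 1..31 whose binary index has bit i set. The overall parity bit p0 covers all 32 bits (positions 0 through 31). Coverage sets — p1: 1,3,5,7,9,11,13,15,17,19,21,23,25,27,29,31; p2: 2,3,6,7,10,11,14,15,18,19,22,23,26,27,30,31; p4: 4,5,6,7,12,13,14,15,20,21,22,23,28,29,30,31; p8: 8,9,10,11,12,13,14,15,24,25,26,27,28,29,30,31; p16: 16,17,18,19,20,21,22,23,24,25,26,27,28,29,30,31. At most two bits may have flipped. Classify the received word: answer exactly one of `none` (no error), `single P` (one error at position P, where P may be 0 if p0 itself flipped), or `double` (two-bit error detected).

s1: b1⊕b3⊕b5⊕b7⊕b9⊕b11⊕b13⊕b15⊕b17⊕b19⊕b21⊕b23⊕b25⊕b27⊕b29⊕b31 = 1⊕1⊕1⊕1⊕1⊕0⊕0⊕1⊕0⊕0⊕1⊕1⊕0⊕1⊕0⊕1 = 0
s2: b2⊕b3⊕b6⊕b7⊕b10⊕b11⊕b14⊕b15⊕b18⊕b19⊕b22⊕b23⊕b26⊕b27⊕b30⊕b31 = 0⊕1⊕1⊕1⊕0⊕0⊕0⊕1⊕1⊕0⊕1⊕1⊕0⊕1⊕1⊕1 = 0
s4: b4⊕b5⊕b6⊕b7⊕b12⊕b13⊕b14⊕b15⊕b20⊕b21⊕b22⊕b23⊕b28⊕b29⊕b30⊕b31 = 1⊕1⊕1⊕1⊕1⊕0⊕0⊕1⊕1⊕1⊕1⊕1⊕1⊕0⊕1⊕1 = 1
s8: b8⊕b9⊕b10⊕b11⊕b12⊕b13⊕b14⊕b15⊕b24⊕b25⊕b26⊕b27⊕b28⊕b29⊕b30⊕b31 = 1⊕1⊕0⊕0⊕1⊕0⊕0⊕1⊕1⊕0⊕0⊕1⊕1⊕0⊕1⊕1 = 1
s16: b16⊕b17⊕b18⊕b19⊕b20⊕b21⊕b22⊕b23⊕b24⊕b25⊕b26⊕b27⊕b28⊕b29⊕b30⊕b31 = 1⊕0⊕1⊕0⊕1⊕1⊕1⊕1⊕1⊕0⊕0⊕1⊕1⊕0⊕1⊕1 = 1
Syndrome (s16...s1) = 11100 → position 28.
Overall parity (XOR of all 32 bits, including p0): 0⊕1⊕0⊕1⊕1⊕1⊕1⊕1⊕1⊕1⊕0⊕0⊕1⊕0⊕0⊕1⊕1⊕0⊕1⊕0⊕1⊕1⊕1⊕1⊕1⊕0⊕0⊕1⊕1⊕0⊕1⊕1 = 1
Overall=1, syndrome position=28 → single-bit error at position 28.

single 28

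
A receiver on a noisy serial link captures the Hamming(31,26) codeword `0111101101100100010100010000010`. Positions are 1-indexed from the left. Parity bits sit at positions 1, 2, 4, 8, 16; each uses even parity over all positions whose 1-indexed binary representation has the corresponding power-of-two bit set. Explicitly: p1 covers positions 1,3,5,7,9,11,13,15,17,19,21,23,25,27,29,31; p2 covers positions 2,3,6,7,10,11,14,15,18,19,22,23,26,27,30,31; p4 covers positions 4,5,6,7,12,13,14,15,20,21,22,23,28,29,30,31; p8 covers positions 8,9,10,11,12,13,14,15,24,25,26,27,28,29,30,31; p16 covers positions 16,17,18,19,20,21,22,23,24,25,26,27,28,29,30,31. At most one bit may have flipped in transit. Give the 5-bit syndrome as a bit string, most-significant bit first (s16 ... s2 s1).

s1: b1⊕b3⊕b5⊕b7⊕b9⊕b11⊕b13⊕b15⊕b17⊕b19⊕b21⊕b23⊕b25⊕b27⊕b29⊕b31 = 0⊕1⊕1⊕1⊕0⊕1⊕0⊕0⊕0⊕0⊕0⊕0⊕0⊕0⊕0⊕0 = 0
s2: b2⊕b3⊕b6⊕b7⊕b10⊕b11⊕b14⊕b15⊕b18⊕b19⊕b22⊕b23⊕b26⊕b27⊕b30⊕b31 = 1⊕1⊕0⊕1⊕1⊕1⊕1⊕0⊕1⊕0⊕0⊕0⊕0⊕0⊕1⊕0 = 0
s4: b4⊕b5⊕b6⊕b7⊕b12⊕b13⊕b14⊕b15⊕b20⊕b21⊕b22⊕b23⊕b28⊕b29⊕b30⊕b31 = 1⊕1⊕0⊕1⊕0⊕0⊕1⊕0⊕1⊕0⊕0⊕0⊕0⊕0⊕1⊕0 = 0
s8: b8⊕b9⊕b10⊕b11⊕b12⊕b13⊕b14⊕b15⊕b24⊕b25⊕b26⊕b27⊕b28⊕b29⊕b30⊕b31 = 1⊕0⊕1⊕1⊕0⊕0⊕1⊕0⊕1⊕0⊕0⊕0⊕0⊕0⊕1⊕0 = 0
s16: b16⊕b17⊕b18⊕b19⊕b20⊕b21⊕b22⊕b23⊕b24⊕b25⊕b26⊕b27⊕b28⊕b29⊕b30⊕b31 = 0⊕0⊕1⊕0⊕1⊕0⊕0⊕0⊕1⊕0⊕0⊕0⊕0⊕0⊕1⊕0 = 0
Syndrome (s16...s1) = 00000 → position 0 (no error).

00000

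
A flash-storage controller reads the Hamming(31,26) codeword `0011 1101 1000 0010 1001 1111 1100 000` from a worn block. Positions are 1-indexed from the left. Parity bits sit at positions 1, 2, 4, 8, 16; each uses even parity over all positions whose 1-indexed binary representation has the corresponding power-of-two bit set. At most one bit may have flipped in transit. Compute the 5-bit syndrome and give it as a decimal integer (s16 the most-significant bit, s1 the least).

s1: b1⊕b3⊕b5⊕b7⊕b9⊕b11⊕b13⊕b15⊕b17⊕b19⊕b21⊕b23⊕b25⊕b27⊕b29⊕b31 = 0⊕1⊕1⊕0⊕1⊕0⊕0⊕1⊕1⊕0⊕1⊕1⊕1⊕0⊕0⊕0 = 0
s2: b2⊕b3⊕b6⊕b7⊕b10⊕b11⊕b14⊕b15⊕b18⊕b19⊕b22⊕b23⊕b26⊕b27⊕b30⊕b31 = 0⊕1⊕1⊕0⊕0⊕0⊕0⊕1⊕0⊕0⊕1⊕1⊕1⊕0⊕0⊕0 = 0
s4: b4⊕b5⊕b6⊕b7⊕b12⊕b13⊕b14⊕b15⊕b20⊕b21⊕b22⊕b23⊕b28⊕b29⊕b30⊕b31 = 1⊕1⊕1⊕0⊕0⊕0⊕0⊕1⊕1⊕1⊕1⊕1⊕0⊕0⊕0⊕0 = 0
s8: b8⊕b9⊕b10⊕b11⊕b12⊕b13⊕b14⊕b15⊕b24⊕b25⊕b26⊕b27⊕b28⊕b29⊕b30⊕b31 = 1⊕1⊕0⊕0⊕0⊕0⊕0⊕1⊕1⊕1⊕1⊕0⊕0⊕0⊕0⊕0 = 0
s16: b16⊕b17⊕b18⊕b19⊕b20⊕b21⊕b22⊕b23⊕b24⊕b25⊕b26⊕b27⊕b28⊕b29⊕b30⊕b31 = 0⊕1⊕0⊕0⊕1⊕1⊕1⊕1⊕1⊕1⊕1⊕0⊕0⊕0⊕0⊕0 = 0
Syndrome (s16...s1) = 00000 → position 0 (no error).

0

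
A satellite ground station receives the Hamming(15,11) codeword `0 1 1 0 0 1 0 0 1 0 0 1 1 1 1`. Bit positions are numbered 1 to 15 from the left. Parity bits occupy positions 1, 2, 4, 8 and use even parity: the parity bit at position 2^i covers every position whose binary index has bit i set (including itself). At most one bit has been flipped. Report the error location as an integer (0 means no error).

s1: b1⊕b3⊕b5⊕b7⊕b9⊕b11⊕b13⊕b15 = 0⊕1⊕0⊕0⊕1⊕0⊕1⊕1 = 0
s2: b2⊕b3⊕b6⊕b7⊕b10⊕b11⊕b14⊕b15 = 1⊕1⊕1⊕0⊕0⊕0⊕1⊕1 = 1
s4: b4⊕b5⊕b6⊕b7⊕b12⊕b13⊕b14⊕b15 = 0⊕0⊕1⊕0⊕1⊕1⊕1⊕1 = 1
s8: b8⊕b9⊕b10⊕b11⊕b12⊕b13⊕b14⊕b15 = 0⊕1⊕0⊕0⊕1⊕1⊕1⊕1 = 1
Syndrome (s8...s1) = 1110 → position 14.

14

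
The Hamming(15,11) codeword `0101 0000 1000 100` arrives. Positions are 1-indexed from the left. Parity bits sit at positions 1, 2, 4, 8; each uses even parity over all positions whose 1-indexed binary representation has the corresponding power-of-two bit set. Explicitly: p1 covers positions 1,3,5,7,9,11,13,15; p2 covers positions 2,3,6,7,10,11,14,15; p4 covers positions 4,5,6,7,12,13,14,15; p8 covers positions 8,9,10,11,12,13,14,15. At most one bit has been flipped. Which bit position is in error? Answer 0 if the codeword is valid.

s1: b1⊕b3⊕b5⊕b7⊕b9⊕b11⊕b13⊕b15 = 0⊕0⊕0⊕0⊕1⊕0⊕1⊕0 = 0
s2: b2⊕b3⊕b6⊕b7⊕b10⊕b11⊕b14⊕b15 = 1⊕0⊕0⊕0⊕0⊕0⊕0⊕0 = 1
s4: b4⊕b5⊕b6⊕b7⊕b12⊕b13⊕b14⊕b15 = 1⊕0⊕0⊕0⊕0⊕1⊕0⊕0 = 0
s8: b8⊕b9⊕b10⊕b11⊕b12⊕b13⊕b14⊕b15 = 0⊕1⊕0⊕0⊕0⊕1⊕0⊕0 = 0
Syndrome (s8...s1) = 0010 → position 2.

2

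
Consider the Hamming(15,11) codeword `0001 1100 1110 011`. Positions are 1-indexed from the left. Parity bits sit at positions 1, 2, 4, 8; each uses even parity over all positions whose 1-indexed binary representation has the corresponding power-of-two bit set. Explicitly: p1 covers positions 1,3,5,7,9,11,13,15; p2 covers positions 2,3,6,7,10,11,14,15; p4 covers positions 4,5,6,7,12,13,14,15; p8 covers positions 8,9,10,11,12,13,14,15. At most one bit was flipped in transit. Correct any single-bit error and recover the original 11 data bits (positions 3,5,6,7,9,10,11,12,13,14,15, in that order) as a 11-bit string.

01101110001

s1: b1⊕b3⊕b5⊕b7⊕b9⊕b11⊕b13⊕b15 = 0⊕0⊕1⊕0⊕1⊕1⊕0⊕1 = 0
s2: b2⊕b3⊕b6⊕b7⊕b10⊕b11⊕b14⊕b15 = 0⊕0⊕1⊕0⊕1⊕1⊕1⊕1 = 1
s4: b4⊕b5⊕b6⊕b7⊕b12⊕b13⊕b14⊕b15 = 1⊕1⊕1⊕0⊕0⊕0⊕1⊕1 = 1
s8: b8⊕b9⊕b10⊕b11⊕b12⊕b13⊕b14⊕b15 = 0⊕1⊕1⊕1⊕0⊕0⊕1⊕1 = 1
Syndrome (s8...s1) = 1110 → position 14.
Flip bit 14: corrected codeword = 000111001110001
Data bits at positions 3,5,6,7,9,10,11,12,13,14,15: 01101110001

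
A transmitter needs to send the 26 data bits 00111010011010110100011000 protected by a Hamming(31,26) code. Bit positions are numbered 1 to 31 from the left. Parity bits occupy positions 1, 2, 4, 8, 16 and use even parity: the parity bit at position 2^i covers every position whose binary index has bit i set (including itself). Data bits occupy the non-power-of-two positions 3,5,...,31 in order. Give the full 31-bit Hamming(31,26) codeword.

Place data bits at non-power-of-two positions: b3=0, b5=0, b6=1, b7=1, b9=1, b10=0, b11=1, b12=0, b13=0, b14=1, b15=1, b17=0, b18=1, b19=0, b20=1, b21=1, b22=0, b23=1, b24=0, b25=0, b26=0, b27=1, b28=1, b29=0, b30=0, b31=0.
p1 = XOR of data positions {3,5,7,9,11,13,15,17,19,21,23,25,27,29,31} = 0⊕0⊕1⊕1⊕1⊕0⊕1⊕0⊕0⊕1⊕1⊕0⊕1⊕0⊕0 = 1
p2 = XOR of data positions {3,6,7,10,11,14,15,18,19,22,23,26,27,30,31} = 0⊕1⊕1⊕0⊕1⊕1⊕1⊕1⊕0⊕0⊕1⊕0⊕1⊕0⊕0 = 0
p4 = XOR of data positions {5,6,7,12,13,14,15,20,21,22,23,28,29,30,31} = 0⊕1⊕1⊕0⊕0⊕1⊕1⊕1⊕1⊕0⊕1⊕1⊕0⊕0⊕0 = 0
p8 = XOR of data positions {9,10,11,12,13,14,15,24,25,26,27,28,29,30,31} = 1⊕0⊕1⊕0⊕0⊕1⊕1⊕0⊕0⊕0⊕1⊕1⊕0⊕0⊕0 = 0
p16 = XOR of data positions {17,18,19,20,21,22,23,24,25,26,27,28,29,30,31} = 0⊕1⊕0⊕1⊕1⊕0⊕1⊕0⊕0⊕0⊕1⊕1⊕0⊕0⊕0 = 0
Codeword b1..b31 = 1000011010100110010110100011000

1000011010100110010110100011000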